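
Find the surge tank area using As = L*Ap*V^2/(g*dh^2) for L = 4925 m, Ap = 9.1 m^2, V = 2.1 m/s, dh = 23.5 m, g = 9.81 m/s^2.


As = 4925 * 9.1 * 2.1^2 / (9.81 * 23.5^2) = 36.4822 m^2


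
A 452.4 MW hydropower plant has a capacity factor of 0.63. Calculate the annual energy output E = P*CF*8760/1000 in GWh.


E = 452.4 * 0.63 * 8760 / 1000 = 2496.7051 GWh


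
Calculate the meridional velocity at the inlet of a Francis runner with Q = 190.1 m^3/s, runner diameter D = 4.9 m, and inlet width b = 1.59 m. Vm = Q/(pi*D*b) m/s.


Vm = 190.1 / (pi * 4.9 * 1.59) = 7.7667 m/s


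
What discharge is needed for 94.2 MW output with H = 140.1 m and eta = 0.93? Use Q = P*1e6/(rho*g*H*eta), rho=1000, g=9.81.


Q = 94.2 * 1e6 / (1000 * 9.81 * 140.1 * 0.93) = 73.6989 m^3/s


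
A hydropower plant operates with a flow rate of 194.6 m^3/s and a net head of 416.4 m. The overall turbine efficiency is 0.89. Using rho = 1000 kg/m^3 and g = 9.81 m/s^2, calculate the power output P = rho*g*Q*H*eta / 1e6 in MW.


P = 1000 * 9.81 * 194.6 * 416.4 * 0.89 / 1e6 = 707.4774 MW


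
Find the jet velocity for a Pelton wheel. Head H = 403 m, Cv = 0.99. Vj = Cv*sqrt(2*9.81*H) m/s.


Vj = 0.99 * sqrt(2*9.81*403) = 88.0313 m/s


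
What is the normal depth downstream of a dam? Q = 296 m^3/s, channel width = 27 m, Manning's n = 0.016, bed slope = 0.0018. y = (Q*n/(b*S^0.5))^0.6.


y = (296 * 0.016 / (27 * 0.0018^0.5))^0.6 = 2.3434 m


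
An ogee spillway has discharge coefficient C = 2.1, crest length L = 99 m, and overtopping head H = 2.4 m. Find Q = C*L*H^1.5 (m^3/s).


Q = 2.1 * 99 * 2.4^1.5 = 772.9855 m^3/s


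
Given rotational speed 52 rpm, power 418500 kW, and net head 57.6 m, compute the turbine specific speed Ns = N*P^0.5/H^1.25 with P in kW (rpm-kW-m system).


Ns = 52 * 418500^0.5 / 57.6^1.25 = 211.9937


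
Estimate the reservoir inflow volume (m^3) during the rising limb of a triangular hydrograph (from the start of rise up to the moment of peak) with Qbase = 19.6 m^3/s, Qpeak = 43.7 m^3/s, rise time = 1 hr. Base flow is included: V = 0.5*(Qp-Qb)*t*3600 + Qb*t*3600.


V = 0.5*(43.7 - 19.6)*1*3600 + 19.6*1*3600 = 113940.0000 m^3


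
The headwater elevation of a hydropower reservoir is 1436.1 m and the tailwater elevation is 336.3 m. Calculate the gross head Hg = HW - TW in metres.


Hg = 1436.1 - 336.3 = 1099.8000 m


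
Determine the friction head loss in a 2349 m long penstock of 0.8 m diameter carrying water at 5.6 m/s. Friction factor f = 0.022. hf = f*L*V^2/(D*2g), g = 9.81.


hf = 0.022 * 2349 * 5.6^2 / (0.8 * 2 * 9.81) = 103.2506 m


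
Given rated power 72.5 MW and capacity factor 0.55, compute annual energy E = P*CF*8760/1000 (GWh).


E = 72.5 * 0.55 * 8760 / 1000 = 349.3050 GWh


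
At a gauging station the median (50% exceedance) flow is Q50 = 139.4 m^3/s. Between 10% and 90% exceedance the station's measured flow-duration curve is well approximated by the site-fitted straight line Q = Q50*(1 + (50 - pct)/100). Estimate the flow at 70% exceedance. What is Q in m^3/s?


Q = 139.4 * (1 + (50 - 70)/100) = 111.5200 m^3/s


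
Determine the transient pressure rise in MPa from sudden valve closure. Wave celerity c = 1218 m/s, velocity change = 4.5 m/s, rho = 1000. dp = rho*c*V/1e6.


dp = 1000 * 1218 * 4.5 / 1e6 = 5.4810 MPa


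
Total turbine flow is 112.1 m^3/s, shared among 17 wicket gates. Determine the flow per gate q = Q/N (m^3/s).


q = 112.1 / 17 = 6.5941 m^3/s


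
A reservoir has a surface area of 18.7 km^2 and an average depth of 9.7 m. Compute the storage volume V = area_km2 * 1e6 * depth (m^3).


V = 18.7 * 1e6 * 9.7 = 1.8139e+08 m^3


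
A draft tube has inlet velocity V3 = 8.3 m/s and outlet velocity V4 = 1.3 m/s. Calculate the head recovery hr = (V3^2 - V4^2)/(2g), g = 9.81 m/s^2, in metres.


hr = (8.3^2 - 1.3^2) / (2*9.81) = 3.4251 m


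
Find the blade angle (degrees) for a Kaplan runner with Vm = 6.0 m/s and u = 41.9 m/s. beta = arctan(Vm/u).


beta = arctan(6.0 / 41.9) = 8.1492 degrees


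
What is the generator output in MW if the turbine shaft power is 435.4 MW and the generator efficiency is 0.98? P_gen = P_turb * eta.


P_gen = 435.4 * 0.98 = 426.6920 MW


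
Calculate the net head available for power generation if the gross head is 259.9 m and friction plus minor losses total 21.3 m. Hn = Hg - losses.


Hn = 259.9 - 21.3 = 238.6000 m


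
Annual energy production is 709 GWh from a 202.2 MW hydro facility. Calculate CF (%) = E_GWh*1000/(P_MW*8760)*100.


CF = 709 * 1000 / (202.2 * 8760) * 100 = 40.0277 %


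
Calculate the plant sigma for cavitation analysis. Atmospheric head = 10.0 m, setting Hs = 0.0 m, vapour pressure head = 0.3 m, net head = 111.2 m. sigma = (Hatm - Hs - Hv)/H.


sigma = (10.0 - 0.0 - 0.3) / 111.2 = 0.0872


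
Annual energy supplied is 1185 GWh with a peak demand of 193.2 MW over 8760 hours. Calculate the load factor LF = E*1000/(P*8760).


LF = 1185 * 1000 / (193.2 * 8760) = 0.7002


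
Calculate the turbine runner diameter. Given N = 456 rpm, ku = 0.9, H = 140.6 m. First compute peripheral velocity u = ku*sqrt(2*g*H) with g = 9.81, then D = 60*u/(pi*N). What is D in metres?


u = 0.9 * sqrt(2*9.81*140.6) = 47.2699 m/s
D = 60 * 47.2699 / (pi * 456) = 1.9798 m


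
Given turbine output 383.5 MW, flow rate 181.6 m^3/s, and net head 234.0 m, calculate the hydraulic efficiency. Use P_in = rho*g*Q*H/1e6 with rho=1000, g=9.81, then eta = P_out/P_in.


P_in = 1000 * 9.81 * 181.6 * 234.0 / 1e6 = 416.8701 MW
eta = 383.5 / 416.8701 = 0.9200


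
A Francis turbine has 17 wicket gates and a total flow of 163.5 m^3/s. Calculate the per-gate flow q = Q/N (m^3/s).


q = 163.5 / 17 = 9.6176 m^3/s


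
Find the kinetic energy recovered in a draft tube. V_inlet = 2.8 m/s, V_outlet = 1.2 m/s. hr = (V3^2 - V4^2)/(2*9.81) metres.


hr = (2.8^2 - 1.2^2) / (2*9.81) = 0.3262 m


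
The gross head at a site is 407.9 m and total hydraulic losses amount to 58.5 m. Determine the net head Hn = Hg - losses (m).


Hn = 407.9 - 58.5 = 349.4000 m


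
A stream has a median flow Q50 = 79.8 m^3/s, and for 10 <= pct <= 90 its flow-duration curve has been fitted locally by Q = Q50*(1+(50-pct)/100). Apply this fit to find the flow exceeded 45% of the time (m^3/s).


Q = 79.8 * (1 + (50 - 45)/100) = 83.7900 m^3/s


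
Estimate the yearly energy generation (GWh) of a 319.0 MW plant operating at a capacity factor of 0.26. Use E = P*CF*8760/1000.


E = 319.0 * 0.26 * 8760 / 1000 = 726.5544 GWh


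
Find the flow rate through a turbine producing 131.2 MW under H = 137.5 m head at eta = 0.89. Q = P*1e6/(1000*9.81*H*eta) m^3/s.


Q = 131.2 * 1e6 / (1000 * 9.81 * 137.5 * 0.89) = 109.2879 m^3/s


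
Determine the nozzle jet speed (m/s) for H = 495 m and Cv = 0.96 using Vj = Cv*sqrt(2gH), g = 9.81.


Vj = 0.96 * sqrt(2*9.81*495) = 94.6070 m/s


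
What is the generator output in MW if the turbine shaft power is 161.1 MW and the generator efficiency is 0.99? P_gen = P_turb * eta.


P_gen = 161.1 * 0.99 = 159.4890 MW


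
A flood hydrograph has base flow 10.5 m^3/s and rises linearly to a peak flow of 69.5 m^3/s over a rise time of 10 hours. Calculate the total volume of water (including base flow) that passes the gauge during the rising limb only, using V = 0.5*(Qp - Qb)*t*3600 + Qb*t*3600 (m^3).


V = 0.5*(69.5 - 10.5)*10*3600 + 10.5*10*3600 = 1.4400e+06 m^3


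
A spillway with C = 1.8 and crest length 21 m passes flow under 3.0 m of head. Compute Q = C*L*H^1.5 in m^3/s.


Q = 1.8 * 21 * 3.0^1.5 = 196.4146 m^3/s


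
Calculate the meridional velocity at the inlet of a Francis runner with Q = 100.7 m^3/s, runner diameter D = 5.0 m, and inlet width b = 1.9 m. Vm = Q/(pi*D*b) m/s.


Vm = 100.7 / (pi * 5.0 * 1.9) = 3.3741 m/s


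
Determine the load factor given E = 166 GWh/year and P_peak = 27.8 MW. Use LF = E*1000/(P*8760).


LF = 166 * 1000 / (27.8 * 8760) = 0.6816


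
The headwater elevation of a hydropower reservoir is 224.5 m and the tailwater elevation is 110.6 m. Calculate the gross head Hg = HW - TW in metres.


Hg = 224.5 - 110.6 = 113.9000 m


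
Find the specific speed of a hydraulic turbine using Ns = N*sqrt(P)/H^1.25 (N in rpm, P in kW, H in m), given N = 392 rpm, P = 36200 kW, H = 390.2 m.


Ns = 392 * 36200^0.5 / 390.2^1.25 = 43.0062


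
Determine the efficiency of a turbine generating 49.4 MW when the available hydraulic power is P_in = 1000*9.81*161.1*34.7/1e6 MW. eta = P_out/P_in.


P_in = 1000 * 9.81 * 161.1 * 34.7 / 1e6 = 54.8396 MW
eta = 49.4 / 54.8396 = 0.9008


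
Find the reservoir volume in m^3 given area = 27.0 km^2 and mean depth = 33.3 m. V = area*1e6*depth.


V = 27.0 * 1e6 * 33.3 = 8.9910e+08 m^3


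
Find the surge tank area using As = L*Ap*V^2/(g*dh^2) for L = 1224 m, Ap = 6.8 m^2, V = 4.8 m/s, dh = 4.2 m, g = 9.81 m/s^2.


As = 1224 * 6.8 * 4.8^2 / (9.81 * 4.2^2) = 1108.1670 m^2


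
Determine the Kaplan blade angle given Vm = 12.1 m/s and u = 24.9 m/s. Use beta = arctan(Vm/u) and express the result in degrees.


beta = arctan(12.1 / 24.9) = 25.9171 degrees


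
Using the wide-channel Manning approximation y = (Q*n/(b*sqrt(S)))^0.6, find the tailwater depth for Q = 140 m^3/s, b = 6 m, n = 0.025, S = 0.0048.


y = (140 * 0.025 / (6 * 0.0048^0.5))^0.6 = 3.5907 m


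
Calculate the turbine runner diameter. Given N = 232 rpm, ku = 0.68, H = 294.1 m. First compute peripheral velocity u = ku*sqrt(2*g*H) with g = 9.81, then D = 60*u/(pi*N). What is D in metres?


u = 0.68 * sqrt(2*9.81*294.1) = 51.6542 m/s
D = 60 * 51.6542 / (pi * 232) = 4.2523 m


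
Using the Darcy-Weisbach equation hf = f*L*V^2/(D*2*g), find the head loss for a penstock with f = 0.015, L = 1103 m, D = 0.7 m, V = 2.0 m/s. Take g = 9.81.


hf = 0.015 * 1103 * 2.0^2 / (0.7 * 2 * 9.81) = 4.8187 m


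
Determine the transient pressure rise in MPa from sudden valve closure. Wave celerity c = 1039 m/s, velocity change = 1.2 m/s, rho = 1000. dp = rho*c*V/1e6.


dp = 1000 * 1039 * 1.2 / 1e6 = 1.2468 MPa


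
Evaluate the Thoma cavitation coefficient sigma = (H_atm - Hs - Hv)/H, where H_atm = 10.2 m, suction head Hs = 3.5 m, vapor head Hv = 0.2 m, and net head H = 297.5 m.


sigma = (10.2 - 3.5 - 0.2) / 297.5 = 0.0218


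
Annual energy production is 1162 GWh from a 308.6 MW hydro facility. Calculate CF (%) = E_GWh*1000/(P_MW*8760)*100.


CF = 1162 * 1000 / (308.6 * 8760) * 100 = 42.9839 %


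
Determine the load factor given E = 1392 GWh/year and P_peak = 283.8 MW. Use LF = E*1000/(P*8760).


LF = 1392 * 1000 / (283.8 * 8760) = 0.5599


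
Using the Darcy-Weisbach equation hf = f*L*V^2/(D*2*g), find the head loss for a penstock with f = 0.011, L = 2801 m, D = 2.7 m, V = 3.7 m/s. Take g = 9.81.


hf = 0.011 * 2801 * 3.7^2 / (2.7 * 2 * 9.81) = 7.9624 m


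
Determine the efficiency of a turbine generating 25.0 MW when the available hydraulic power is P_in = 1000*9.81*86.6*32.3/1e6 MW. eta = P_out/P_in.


P_in = 1000 * 9.81 * 86.6 * 32.3 / 1e6 = 27.4403 MW
eta = 25.0 / 27.4403 = 0.9111


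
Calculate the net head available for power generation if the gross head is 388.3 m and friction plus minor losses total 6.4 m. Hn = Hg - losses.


Hn = 388.3 - 6.4 = 381.9000 m


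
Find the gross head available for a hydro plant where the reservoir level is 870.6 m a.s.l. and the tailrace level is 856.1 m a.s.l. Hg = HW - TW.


Hg = 870.6 - 856.1 = 14.5000 m


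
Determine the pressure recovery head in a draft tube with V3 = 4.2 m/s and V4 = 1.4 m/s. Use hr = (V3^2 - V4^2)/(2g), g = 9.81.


hr = (4.2^2 - 1.4^2) / (2*9.81) = 0.7992 m


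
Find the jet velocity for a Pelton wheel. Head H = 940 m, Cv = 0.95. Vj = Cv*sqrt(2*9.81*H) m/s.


Vj = 0.95 * sqrt(2*9.81*940) = 129.0141 m/s


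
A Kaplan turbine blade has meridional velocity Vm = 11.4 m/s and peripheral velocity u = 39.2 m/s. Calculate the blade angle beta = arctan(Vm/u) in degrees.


beta = arctan(11.4 / 39.2) = 16.2153 degrees


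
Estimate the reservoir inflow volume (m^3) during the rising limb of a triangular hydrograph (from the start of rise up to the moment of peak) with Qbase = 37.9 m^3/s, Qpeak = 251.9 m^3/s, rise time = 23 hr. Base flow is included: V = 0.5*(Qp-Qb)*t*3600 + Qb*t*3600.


V = 0.5*(251.9 - 37.9)*23*3600 + 37.9*23*3600 = 1.1998e+07 m^3


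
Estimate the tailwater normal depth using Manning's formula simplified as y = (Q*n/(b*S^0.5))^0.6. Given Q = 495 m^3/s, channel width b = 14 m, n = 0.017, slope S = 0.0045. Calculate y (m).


y = (495 * 0.017 / (14 * 0.0045^0.5))^0.6 = 3.7273 m


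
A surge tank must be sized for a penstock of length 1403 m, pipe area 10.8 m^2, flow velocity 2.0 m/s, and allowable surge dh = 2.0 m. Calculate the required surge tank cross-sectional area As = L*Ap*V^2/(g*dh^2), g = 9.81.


As = 1403 * 10.8 * 2.0^2 / (9.81 * 2.0^2) = 1544.5872 m^2


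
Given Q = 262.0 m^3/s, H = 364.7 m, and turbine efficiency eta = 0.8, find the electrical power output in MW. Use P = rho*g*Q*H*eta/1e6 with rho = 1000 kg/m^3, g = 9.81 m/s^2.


P = 1000 * 9.81 * 262.0 * 364.7 * 0.8 / 1e6 = 749.8874 MW


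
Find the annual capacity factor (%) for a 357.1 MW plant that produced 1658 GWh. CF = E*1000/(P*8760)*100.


CF = 1658 * 1000 / (357.1 * 8760) * 100 = 53.0018 %


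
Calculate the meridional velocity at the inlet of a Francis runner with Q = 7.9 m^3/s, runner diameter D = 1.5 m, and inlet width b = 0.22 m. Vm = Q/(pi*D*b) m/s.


Vm = 7.9 / (pi * 1.5 * 0.22) = 7.6201 m/s


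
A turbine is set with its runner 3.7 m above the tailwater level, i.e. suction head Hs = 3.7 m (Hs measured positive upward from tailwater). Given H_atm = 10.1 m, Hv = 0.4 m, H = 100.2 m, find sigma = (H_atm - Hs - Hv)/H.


sigma = (10.1 - 3.7 - 0.4) / 100.2 = 0.0599


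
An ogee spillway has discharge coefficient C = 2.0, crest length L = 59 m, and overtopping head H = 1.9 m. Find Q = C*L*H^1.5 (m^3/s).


Q = 2.0 * 59 * 1.9^1.5 = 309.0384 m^3/s


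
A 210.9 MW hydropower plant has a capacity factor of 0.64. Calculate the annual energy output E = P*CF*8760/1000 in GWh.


E = 210.9 * 0.64 * 8760 / 1000 = 1182.3898 GWh


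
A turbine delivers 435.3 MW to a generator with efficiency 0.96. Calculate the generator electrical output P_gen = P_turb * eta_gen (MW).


P_gen = 435.3 * 0.96 = 417.8880 MW


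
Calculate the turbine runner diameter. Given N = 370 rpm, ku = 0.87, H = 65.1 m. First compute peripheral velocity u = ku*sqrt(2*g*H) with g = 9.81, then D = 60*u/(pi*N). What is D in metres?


u = 0.87 * sqrt(2*9.81*65.1) = 31.0928 m/s
D = 60 * 31.0928 / (pi * 370) = 1.6049 m


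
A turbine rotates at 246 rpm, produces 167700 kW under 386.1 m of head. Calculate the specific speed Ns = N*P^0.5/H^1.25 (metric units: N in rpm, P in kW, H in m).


Ns = 246 * 167700^0.5 / 386.1^1.25 = 58.8609


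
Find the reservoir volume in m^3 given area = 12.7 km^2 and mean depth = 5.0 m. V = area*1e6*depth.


V = 12.7 * 1e6 * 5.0 = 6.3500e+07 m^3


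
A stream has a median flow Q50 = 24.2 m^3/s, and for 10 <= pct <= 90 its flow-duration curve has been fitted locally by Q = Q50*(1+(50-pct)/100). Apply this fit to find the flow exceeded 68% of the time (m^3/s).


Q = 24.2 * (1 + (50 - 68)/100) = 19.8440 m^3/s


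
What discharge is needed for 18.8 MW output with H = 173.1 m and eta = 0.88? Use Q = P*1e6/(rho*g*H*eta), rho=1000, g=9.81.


Q = 18.8 * 1e6 / (1000 * 9.81 * 173.1 * 0.88) = 12.5808 m^3/s


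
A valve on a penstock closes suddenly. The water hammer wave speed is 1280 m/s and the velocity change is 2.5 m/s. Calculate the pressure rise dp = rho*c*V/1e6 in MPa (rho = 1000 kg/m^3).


dp = 1000 * 1280 * 2.5 / 1e6 = 3.2000 MPa


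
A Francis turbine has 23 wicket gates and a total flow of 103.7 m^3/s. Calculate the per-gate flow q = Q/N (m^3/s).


q = 103.7 / 23 = 4.5087 m^3/s


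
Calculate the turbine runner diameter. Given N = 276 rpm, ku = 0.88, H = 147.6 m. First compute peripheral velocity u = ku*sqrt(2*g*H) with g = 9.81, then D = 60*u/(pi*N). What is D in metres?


u = 0.88 * sqrt(2*9.81*147.6) = 47.3560 m/s
D = 60 * 47.3560 / (pi * 276) = 3.2769 m


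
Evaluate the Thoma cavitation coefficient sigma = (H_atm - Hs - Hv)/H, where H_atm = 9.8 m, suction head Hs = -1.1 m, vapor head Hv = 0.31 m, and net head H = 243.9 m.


sigma = (9.8 - (-1.1) - 0.31) / 243.9 = 0.0434


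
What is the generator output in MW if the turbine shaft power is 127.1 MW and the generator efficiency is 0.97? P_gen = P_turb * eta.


P_gen = 127.1 * 0.97 = 123.2870 MW


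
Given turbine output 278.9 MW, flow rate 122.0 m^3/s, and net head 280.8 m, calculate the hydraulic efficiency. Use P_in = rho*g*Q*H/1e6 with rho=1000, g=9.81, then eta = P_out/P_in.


P_in = 1000 * 9.81 * 122.0 * 280.8 / 1e6 = 336.0671 MW
eta = 278.9 / 336.0671 = 0.8299


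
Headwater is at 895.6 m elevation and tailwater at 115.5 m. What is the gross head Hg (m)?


Hg = 895.6 - 115.5 = 780.1000 m


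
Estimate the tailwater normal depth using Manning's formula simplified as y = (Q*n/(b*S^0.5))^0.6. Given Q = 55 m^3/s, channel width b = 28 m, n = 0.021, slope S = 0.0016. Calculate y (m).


y = (55 * 0.021 / (28 * 0.0016^0.5))^0.6 = 1.0186 m


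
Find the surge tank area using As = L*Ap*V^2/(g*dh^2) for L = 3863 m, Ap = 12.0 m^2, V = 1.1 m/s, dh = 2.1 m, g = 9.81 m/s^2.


As = 3863 * 12.0 * 1.1^2 / (9.81 * 2.1^2) = 1296.5335 m^2


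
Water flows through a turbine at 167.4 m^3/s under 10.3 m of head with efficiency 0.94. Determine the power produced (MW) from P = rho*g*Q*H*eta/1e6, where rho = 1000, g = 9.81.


P = 1000 * 9.81 * 167.4 * 10.3 * 0.94 / 1e6 = 15.8997 MW


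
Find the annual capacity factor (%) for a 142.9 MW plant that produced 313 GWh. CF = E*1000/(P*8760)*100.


CF = 313 * 1000 / (142.9 * 8760) * 100 = 25.0039 %


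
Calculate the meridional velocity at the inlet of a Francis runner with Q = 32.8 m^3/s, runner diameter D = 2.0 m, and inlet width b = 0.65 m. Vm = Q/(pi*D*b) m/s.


Vm = 32.8 / (pi * 2.0 * 0.65) = 8.0312 m/s


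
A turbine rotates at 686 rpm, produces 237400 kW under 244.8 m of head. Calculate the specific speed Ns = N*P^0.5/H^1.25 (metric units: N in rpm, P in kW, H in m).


Ns = 686 * 237400^0.5 / 244.8^1.25 = 345.1836


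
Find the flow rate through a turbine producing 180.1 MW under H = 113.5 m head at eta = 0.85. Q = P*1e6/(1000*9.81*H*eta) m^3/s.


Q = 180.1 * 1e6 / (1000 * 9.81 * 113.5 * 0.85) = 190.2961 m^3/s


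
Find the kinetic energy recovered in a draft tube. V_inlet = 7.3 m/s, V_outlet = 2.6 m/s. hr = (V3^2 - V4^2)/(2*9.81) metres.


hr = (7.3^2 - 2.6^2) / (2*9.81) = 2.3716 m


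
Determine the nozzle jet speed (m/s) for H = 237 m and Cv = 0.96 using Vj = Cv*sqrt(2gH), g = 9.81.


Vj = 0.96 * sqrt(2*9.81*237) = 65.4628 m/s


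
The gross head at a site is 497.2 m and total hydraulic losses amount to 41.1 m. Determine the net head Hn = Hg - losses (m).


Hn = 497.2 - 41.1 = 456.1000 m


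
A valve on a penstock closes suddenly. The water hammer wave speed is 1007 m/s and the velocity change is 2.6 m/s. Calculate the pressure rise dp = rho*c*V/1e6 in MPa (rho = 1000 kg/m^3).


dp = 1000 * 1007 * 2.6 / 1e6 = 2.6182 MPa


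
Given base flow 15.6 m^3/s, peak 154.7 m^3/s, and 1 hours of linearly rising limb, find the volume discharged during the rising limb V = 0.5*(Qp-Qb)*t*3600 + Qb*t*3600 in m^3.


V = 0.5*(154.7 - 15.6)*1*3600 + 15.6*1*3600 = 306540.0000 m^3


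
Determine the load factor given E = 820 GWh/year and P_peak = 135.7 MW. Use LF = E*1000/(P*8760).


LF = 820 * 1000 / (135.7 * 8760) = 0.6898


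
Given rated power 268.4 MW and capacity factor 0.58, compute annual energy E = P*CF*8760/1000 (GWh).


E = 268.4 * 0.58 * 8760 / 1000 = 1363.6867 GWh


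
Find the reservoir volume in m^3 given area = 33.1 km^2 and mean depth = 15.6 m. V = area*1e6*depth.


V = 33.1 * 1e6 * 15.6 = 5.1636e+08 m^3


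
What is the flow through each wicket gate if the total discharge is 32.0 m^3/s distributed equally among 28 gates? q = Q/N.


q = 32.0 / 28 = 1.1429 m^3/s


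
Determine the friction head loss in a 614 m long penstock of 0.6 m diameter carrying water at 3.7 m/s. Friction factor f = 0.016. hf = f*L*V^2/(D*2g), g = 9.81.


hf = 0.016 * 614 * 3.7^2 / (0.6 * 2 * 9.81) = 11.4246 m


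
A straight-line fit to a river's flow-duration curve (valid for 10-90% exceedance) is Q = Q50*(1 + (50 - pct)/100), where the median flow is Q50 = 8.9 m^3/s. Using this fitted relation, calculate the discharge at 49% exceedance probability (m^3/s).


Q = 8.9 * (1 + (50 - 49)/100) = 8.9890 m^3/s


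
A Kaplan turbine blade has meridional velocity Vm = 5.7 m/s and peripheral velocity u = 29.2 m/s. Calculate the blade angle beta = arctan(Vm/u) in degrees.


beta = arctan(5.7 / 29.2) = 11.0456 degrees


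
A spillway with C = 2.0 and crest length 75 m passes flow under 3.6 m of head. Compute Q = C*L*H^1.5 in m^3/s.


Q = 2.0 * 75 * 3.6^1.5 = 1024.5780 m^3/s


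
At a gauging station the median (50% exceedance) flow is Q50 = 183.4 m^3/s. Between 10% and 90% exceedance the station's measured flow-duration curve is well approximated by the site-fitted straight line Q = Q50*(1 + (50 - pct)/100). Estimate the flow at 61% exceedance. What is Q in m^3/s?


Q = 183.4 * (1 + (50 - 61)/100) = 163.2260 m^3/s


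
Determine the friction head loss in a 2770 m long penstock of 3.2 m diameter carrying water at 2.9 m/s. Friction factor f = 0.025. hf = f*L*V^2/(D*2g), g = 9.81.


hf = 0.025 * 2770 * 2.9^2 / (3.2 * 2 * 9.81) = 9.2761 m


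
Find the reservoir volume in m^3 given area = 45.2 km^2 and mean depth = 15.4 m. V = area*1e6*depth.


V = 45.2 * 1e6 * 15.4 = 6.9608e+08 m^3


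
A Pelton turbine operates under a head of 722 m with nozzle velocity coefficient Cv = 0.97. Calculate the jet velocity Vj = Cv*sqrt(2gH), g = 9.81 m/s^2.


Vj = 0.97 * sqrt(2*9.81*722) = 115.4489 m/s


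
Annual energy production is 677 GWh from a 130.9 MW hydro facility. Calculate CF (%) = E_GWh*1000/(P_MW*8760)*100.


CF = 677 * 1000 / (130.9 * 8760) * 100 = 59.0398 %


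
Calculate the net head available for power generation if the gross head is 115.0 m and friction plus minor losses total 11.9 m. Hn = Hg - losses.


Hn = 115.0 - 11.9 = 103.1000 m


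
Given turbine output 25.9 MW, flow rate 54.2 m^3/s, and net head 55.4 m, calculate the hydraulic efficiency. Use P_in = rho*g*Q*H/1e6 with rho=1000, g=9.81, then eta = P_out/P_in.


P_in = 1000 * 9.81 * 54.2 * 55.4 / 1e6 = 29.4563 MW
eta = 25.9 / 29.4563 = 0.8793


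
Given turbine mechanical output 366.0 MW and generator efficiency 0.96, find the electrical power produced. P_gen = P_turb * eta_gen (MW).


P_gen = 366.0 * 0.96 = 351.3600 MW


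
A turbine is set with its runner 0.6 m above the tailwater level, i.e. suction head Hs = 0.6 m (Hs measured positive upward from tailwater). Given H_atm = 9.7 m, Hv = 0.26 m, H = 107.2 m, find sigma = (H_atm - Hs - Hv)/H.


sigma = (9.7 - 0.6 - 0.26) / 107.2 = 0.0825


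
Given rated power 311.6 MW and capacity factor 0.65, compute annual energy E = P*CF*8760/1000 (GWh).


E = 311.6 * 0.65 * 8760 / 1000 = 1774.2504 GWh


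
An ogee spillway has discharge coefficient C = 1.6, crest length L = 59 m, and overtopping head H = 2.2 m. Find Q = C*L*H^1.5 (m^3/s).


Q = 1.6 * 59 * 2.2^1.5 = 308.0392 m^3/s


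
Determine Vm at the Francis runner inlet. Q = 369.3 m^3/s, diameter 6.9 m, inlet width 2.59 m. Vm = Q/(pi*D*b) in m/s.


Vm = 369.3 / (pi * 6.9 * 2.59) = 6.5778 m/s


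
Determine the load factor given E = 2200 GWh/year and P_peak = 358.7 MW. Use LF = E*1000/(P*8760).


LF = 2200 * 1000 / (358.7 * 8760) = 0.7001


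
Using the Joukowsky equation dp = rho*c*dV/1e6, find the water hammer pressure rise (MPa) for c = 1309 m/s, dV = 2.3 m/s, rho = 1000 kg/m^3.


dp = 1000 * 1309 * 2.3 / 1e6 = 3.0107 MPa


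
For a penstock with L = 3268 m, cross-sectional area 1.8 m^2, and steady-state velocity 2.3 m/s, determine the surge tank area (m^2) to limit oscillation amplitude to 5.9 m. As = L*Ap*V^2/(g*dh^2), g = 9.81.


As = 3268 * 1.8 * 2.3^2 / (9.81 * 5.9^2) = 91.1249 m^2


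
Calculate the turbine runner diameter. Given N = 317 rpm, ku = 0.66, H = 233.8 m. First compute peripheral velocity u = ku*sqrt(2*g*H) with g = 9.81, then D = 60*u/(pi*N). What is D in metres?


u = 0.66 * sqrt(2*9.81*233.8) = 44.7008 m/s
D = 60 * 44.7008 / (pi * 317) = 2.6931 m


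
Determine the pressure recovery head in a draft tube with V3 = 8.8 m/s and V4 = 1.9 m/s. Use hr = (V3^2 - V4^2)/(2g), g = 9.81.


hr = (8.8^2 - 1.9^2) / (2*9.81) = 3.7630 m


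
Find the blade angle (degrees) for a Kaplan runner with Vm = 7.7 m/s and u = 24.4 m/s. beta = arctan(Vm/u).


beta = arctan(7.7 / 24.4) = 17.5143 degrees


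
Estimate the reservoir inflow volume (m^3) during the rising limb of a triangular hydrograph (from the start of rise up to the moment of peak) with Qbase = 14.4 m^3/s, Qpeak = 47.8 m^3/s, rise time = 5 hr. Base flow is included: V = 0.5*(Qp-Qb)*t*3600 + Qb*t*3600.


V = 0.5*(47.8 - 14.4)*5*3600 + 14.4*5*3600 = 559800.0000 m^3


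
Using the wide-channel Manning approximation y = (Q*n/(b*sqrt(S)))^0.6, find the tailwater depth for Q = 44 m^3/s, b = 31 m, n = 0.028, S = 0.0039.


y = (44 * 0.028 / (31 * 0.0039^0.5))^0.6 = 0.7625 m


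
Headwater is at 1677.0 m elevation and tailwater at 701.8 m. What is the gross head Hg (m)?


Hg = 1677.0 - 701.8 = 975.2000 m


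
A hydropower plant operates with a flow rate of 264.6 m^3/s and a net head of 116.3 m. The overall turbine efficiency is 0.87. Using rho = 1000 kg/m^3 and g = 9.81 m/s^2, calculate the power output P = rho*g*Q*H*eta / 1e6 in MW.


P = 1000 * 9.81 * 264.6 * 116.3 * 0.87 / 1e6 = 262.6382 MW


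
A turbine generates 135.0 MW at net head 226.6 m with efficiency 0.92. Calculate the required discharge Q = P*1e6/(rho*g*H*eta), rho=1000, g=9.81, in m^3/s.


Q = 135.0 * 1e6 / (1000 * 9.81 * 226.6 * 0.92) = 66.0111 m^3/s


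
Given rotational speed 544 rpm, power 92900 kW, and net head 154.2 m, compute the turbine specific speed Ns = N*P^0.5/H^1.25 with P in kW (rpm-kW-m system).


Ns = 544 * 92900^0.5 / 154.2^1.25 = 305.1415


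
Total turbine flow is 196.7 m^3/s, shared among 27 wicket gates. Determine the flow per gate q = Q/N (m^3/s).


q = 196.7 / 27 = 7.2852 m^3/s


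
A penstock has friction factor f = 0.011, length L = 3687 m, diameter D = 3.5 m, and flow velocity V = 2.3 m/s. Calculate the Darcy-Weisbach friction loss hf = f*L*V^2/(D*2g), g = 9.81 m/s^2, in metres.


hf = 0.011 * 3687 * 2.3^2 / (3.5 * 2 * 9.81) = 3.1243 m


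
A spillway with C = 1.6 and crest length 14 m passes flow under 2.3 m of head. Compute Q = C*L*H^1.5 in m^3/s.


Q = 1.6 * 14 * 2.3^1.5 = 78.1339 m^3/s


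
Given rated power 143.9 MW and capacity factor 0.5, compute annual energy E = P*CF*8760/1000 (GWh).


E = 143.9 * 0.5 * 8760 / 1000 = 630.2820 GWh


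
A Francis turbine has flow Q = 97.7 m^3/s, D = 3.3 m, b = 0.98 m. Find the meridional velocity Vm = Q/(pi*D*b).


Vm = 97.7 / (pi * 3.3 * 0.98) = 9.6162 m/s


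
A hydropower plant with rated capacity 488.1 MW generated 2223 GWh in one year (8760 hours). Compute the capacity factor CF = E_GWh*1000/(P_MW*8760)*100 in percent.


CF = 2223 * 1000 / (488.1 * 8760) * 100 = 51.9908 %


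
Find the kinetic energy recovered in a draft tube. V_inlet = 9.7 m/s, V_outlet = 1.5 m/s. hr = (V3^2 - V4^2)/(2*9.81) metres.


hr = (9.7^2 - 1.5^2) / (2*9.81) = 4.6809 m


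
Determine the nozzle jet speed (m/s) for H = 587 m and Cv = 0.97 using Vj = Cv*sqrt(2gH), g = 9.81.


Vj = 0.97 * sqrt(2*9.81*587) = 104.0975 m/s


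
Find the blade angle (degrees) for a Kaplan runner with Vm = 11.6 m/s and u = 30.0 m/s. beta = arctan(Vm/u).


beta = arctan(11.6 / 30.0) = 21.1398 degrees


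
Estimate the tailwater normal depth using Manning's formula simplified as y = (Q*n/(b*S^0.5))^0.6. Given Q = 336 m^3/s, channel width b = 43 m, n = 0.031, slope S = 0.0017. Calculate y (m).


y = (336 * 0.031 / (43 * 0.0017^0.5))^0.6 = 2.8934 m


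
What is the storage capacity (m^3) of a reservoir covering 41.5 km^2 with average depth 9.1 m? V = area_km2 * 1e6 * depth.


V = 41.5 * 1e6 * 9.1 = 3.7765e+08 m^3


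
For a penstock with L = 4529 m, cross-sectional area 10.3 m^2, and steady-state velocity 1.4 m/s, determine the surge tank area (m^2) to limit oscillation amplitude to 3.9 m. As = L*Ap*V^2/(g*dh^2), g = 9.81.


As = 4529 * 10.3 * 1.4^2 / (9.81 * 3.9^2) = 612.7699 m^2


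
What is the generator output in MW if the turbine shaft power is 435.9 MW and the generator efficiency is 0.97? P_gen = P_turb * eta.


P_gen = 435.9 * 0.97 = 422.8230 MW


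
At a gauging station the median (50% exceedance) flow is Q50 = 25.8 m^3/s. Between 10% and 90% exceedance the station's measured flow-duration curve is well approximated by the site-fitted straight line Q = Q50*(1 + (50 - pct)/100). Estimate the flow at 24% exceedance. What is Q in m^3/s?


Q = 25.8 * (1 + (50 - 24)/100) = 32.5080 m^3/s


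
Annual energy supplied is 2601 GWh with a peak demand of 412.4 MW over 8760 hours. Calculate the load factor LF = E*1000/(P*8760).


LF = 2601 * 1000 / (412.4 * 8760) = 0.7200


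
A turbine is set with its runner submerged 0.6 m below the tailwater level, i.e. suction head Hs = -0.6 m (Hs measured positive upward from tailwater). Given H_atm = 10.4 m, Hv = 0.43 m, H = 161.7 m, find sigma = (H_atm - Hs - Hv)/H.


sigma = (10.4 - (-0.6) - 0.43) / 161.7 = 0.0654


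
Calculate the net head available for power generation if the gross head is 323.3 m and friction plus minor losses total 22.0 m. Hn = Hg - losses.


Hn = 323.3 - 22.0 = 301.3000 m


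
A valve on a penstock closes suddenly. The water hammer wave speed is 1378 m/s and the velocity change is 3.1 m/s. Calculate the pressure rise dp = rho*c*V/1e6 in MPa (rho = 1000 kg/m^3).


dp = 1000 * 1378 * 3.1 / 1e6 = 4.2718 MPa


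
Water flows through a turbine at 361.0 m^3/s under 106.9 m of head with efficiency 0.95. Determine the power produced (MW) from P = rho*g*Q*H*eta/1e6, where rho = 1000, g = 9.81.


P = 1000 * 9.81 * 361.0 * 106.9 * 0.95 / 1e6 = 359.6479 MW


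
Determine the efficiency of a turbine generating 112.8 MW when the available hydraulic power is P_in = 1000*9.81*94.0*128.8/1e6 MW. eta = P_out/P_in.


P_in = 1000 * 9.81 * 94.0 * 128.8 / 1e6 = 118.7716 MW
eta = 112.8 / 118.7716 = 0.9497


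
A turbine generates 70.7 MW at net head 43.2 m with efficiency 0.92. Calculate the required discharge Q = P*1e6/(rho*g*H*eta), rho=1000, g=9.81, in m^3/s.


Q = 70.7 * 1e6 / (1000 * 9.81 * 43.2 * 0.92) = 181.3338 m^3/s


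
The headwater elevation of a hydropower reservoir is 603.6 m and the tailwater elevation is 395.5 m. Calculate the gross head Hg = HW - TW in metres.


Hg = 603.6 - 395.5 = 208.1000 m


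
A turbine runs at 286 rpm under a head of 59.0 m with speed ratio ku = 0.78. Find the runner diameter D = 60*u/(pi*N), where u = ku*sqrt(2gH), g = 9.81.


u = 0.78 * sqrt(2*9.81*59.0) = 26.5381 m/s
D = 60 * 26.5381 / (pi * 286) = 1.7722 m


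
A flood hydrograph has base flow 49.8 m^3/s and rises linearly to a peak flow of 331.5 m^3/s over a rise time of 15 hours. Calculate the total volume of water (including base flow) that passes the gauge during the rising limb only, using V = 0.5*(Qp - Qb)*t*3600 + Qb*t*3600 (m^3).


V = 0.5*(331.5 - 49.8)*15*3600 + 49.8*15*3600 = 1.0295e+07 m^3


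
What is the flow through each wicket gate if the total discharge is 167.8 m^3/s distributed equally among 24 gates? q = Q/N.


q = 167.8 / 24 = 6.9917 m^3/s


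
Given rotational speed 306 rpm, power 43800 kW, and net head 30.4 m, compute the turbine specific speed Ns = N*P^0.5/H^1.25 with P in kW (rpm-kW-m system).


Ns = 306 * 43800^0.5 / 30.4^1.25 = 897.1530


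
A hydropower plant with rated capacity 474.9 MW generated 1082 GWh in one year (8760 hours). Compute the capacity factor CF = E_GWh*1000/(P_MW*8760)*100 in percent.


CF = 1082 * 1000 / (474.9 * 8760) * 100 = 26.0088 %


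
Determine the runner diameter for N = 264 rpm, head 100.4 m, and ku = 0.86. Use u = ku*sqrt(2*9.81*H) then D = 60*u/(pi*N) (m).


u = 0.86 * sqrt(2*9.81*100.4) = 38.1694 m/s
D = 60 * 38.1694 / (pi * 264) = 2.7613 m


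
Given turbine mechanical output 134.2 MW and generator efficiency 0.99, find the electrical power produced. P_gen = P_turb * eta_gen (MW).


P_gen = 134.2 * 0.99 = 132.8580 MW


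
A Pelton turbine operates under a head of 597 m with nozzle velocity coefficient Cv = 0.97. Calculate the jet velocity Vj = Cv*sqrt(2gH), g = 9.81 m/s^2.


Vj = 0.97 * sqrt(2*9.81*597) = 104.9804 m/s


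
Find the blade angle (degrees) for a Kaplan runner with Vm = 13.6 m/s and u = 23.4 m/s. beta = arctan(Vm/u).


beta = arctan(13.6 / 23.4) = 30.1650 degrees


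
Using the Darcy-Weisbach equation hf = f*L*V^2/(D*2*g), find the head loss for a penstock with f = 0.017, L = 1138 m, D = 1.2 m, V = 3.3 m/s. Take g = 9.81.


hf = 0.017 * 1138 * 3.3^2 / (1.2 * 2 * 9.81) = 8.9483 m


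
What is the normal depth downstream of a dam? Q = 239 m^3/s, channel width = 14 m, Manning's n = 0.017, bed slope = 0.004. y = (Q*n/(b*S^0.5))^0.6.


y = (239 * 0.017 / (14 * 0.004^0.5))^0.6 = 2.4947 m


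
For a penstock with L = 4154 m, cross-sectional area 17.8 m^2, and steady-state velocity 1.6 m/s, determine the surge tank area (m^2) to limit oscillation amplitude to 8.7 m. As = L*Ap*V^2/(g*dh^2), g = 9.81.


As = 4154 * 17.8 * 1.6^2 / (9.81 * 8.7^2) = 254.9288 m^2


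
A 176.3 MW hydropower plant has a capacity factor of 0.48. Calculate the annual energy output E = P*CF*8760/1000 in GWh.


E = 176.3 * 0.48 * 8760 / 1000 = 741.3062 GWh


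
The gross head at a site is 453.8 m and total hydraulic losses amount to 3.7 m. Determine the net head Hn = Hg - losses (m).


Hn = 453.8 - 3.7 = 450.1000 m


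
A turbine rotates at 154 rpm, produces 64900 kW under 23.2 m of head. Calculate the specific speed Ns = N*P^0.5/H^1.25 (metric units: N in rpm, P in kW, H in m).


Ns = 154 * 64900^0.5 / 23.2^1.25 = 770.5185


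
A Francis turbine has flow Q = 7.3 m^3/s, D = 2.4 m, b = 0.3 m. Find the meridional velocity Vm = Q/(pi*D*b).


Vm = 7.3 / (pi * 2.4 * 0.3) = 3.2273 m/s


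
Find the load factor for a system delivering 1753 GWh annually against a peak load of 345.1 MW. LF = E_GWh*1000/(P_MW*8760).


LF = 1753 * 1000 / (345.1 * 8760) = 0.5799


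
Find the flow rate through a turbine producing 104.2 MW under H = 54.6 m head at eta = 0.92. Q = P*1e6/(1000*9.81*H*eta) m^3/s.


Q = 104.2 * 1e6 / (1000 * 9.81 * 54.6 * 0.92) = 211.4551 m^3/s


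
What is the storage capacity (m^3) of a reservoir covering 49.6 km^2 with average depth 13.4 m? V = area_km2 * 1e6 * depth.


V = 49.6 * 1e6 * 13.4 = 6.6464e+08 m^3


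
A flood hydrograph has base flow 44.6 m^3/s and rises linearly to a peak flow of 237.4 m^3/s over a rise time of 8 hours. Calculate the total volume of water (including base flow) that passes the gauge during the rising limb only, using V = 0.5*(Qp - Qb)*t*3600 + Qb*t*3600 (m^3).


V = 0.5*(237.4 - 44.6)*8*3600 + 44.6*8*3600 = 4.0608e+06 m^3


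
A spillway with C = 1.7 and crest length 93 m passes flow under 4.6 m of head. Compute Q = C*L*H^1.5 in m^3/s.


Q = 1.7 * 93 * 4.6^1.5 = 1559.7989 m^3/s


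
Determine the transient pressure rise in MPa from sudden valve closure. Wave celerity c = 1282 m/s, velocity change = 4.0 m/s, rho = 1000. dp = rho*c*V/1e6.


dp = 1000 * 1282 * 4.0 / 1e6 = 5.1280 MPa


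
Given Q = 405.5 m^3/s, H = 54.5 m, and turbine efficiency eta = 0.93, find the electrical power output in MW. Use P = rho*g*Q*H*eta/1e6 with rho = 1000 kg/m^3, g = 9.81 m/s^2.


P = 1000 * 9.81 * 405.5 * 54.5 * 0.93 / 1e6 = 201.6226 MW


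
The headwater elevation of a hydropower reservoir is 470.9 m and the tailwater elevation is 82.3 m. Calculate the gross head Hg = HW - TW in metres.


Hg = 470.9 - 82.3 = 388.6000 m


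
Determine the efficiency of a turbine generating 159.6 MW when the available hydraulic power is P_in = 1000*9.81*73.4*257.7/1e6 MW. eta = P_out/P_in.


P_in = 1000 * 9.81 * 73.4 * 257.7 / 1e6 = 185.5579 MW
eta = 159.6 / 185.5579 = 0.8601


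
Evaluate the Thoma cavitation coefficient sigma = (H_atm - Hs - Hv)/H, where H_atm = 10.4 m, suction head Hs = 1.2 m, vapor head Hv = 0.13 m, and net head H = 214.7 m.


sigma = (10.4 - 1.2 - 0.13) / 214.7 = 0.0422


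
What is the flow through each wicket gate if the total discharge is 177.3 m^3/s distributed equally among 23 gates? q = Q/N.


q = 177.3 / 23 = 7.7087 m^3/s


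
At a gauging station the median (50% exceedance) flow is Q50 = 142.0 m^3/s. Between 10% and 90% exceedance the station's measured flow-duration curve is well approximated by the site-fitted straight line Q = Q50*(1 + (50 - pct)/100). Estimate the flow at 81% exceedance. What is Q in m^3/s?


Q = 142.0 * (1 + (50 - 81)/100) = 97.9800 m^3/s


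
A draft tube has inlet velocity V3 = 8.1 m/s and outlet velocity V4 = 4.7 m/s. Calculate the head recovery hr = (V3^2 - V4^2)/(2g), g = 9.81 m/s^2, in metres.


hr = (8.1^2 - 4.7^2) / (2*9.81) = 2.2181 m


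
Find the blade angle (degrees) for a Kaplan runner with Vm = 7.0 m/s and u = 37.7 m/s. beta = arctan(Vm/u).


beta = arctan(7.0 / 37.7) = 10.5187 degrees


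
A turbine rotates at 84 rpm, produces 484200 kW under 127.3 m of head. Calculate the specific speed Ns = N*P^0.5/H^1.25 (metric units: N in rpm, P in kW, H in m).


Ns = 84 * 484200^0.5 / 127.3^1.25 = 136.6961


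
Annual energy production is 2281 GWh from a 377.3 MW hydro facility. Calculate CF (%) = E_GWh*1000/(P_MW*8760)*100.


CF = 2281 * 1000 / (377.3 * 8760) * 100 = 69.0136 %


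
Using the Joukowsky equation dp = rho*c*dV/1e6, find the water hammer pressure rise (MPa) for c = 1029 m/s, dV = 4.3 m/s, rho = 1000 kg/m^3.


dp = 1000 * 1029 * 4.3 / 1e6 = 4.4247 MPa


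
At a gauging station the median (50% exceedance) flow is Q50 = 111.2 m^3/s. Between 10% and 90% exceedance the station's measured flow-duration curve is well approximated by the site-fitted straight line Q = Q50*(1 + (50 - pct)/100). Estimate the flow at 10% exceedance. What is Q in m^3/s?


Q = 111.2 * (1 + (50 - 10)/100) = 155.6800 m^3/s


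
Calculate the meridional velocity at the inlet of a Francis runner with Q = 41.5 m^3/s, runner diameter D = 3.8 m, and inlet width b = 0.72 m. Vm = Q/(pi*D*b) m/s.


Vm = 41.5 / (pi * 3.8 * 0.72) = 4.8282 m/s


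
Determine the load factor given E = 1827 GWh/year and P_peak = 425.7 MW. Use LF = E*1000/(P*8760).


LF = 1827 * 1000 / (425.7 * 8760) = 0.4899


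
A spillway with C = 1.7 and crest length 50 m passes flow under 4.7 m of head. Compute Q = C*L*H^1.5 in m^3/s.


Q = 1.7 * 50 * 4.7^1.5 = 866.0954 m^3/s


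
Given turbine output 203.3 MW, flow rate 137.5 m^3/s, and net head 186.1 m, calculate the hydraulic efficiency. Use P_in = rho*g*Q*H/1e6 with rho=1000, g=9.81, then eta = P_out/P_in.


P_in = 1000 * 9.81 * 137.5 * 186.1 / 1e6 = 251.0256 MW
eta = 203.3 / 251.0256 = 0.8099


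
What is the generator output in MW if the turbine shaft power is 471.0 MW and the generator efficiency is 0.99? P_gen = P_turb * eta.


P_gen = 471.0 * 0.99 = 466.2900 MW
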